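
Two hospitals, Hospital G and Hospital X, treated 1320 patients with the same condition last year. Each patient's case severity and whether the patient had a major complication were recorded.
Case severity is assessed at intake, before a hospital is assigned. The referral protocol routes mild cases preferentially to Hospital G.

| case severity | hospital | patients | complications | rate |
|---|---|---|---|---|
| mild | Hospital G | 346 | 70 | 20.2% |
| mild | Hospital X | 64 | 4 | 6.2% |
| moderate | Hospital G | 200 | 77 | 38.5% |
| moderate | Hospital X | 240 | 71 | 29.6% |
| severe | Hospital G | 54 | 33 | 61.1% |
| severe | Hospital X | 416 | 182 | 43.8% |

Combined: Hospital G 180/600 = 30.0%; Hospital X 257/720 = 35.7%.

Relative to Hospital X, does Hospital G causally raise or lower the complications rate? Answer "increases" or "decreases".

increases

Case severity is set before the hospital has any effect — it is not caused by the hospital — and it independently drives the outcome. That makes it a confounder, so the causal comparison is within case severity levels.
Within each level — mild: 20.2% vs 6.2%; moderate: 38.5% vs 29.6%; severe: 61.1% vs 43.8% — Hospital X is lower every time.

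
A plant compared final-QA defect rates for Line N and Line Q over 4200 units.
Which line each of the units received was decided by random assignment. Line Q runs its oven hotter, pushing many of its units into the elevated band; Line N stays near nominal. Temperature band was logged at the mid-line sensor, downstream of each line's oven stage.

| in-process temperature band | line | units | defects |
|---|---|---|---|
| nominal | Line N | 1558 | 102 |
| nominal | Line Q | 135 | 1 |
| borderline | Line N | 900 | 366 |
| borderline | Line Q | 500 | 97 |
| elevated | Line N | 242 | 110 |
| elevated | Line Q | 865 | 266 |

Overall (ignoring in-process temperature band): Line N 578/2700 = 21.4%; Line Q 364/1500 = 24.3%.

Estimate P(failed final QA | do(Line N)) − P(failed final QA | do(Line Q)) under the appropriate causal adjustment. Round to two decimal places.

The in-process temperature band-specific comparison favours Line Q throughout, but the pooled figures favour Line N. The question is whether to condition on in-process temperature band.
In-process temperature band here is a post-treatment variable shaped by the line; conditioning on it would introduce bias rather than remove it. The overall comparison is the causal one.
The causal difference is the pooled difference: 0.214 − 0.243 = -0.029.

-0.03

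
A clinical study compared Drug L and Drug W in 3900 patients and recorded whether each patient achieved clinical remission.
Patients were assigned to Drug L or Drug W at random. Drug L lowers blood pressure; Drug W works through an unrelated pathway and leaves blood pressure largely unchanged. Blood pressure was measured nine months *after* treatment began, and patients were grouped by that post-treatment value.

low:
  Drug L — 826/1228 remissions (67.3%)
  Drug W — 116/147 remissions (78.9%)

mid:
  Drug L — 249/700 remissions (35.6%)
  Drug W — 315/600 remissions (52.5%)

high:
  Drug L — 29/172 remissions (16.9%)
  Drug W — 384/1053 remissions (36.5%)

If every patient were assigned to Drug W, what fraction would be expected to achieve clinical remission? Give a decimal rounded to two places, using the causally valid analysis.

0.45

Drug W is higher inside every blood pressure stratum but Drug L is higher in aggregate. Whether to stratify depends on how blood pressure relates to the drug.
Blood pressure is downstream of the drug. One should not condition on a consequence of treatment, so the overall rates are the right comparison.
So P(outcome | do(Drug W)) is just the pooled rate for Drug W: 815/1800 = 0.453.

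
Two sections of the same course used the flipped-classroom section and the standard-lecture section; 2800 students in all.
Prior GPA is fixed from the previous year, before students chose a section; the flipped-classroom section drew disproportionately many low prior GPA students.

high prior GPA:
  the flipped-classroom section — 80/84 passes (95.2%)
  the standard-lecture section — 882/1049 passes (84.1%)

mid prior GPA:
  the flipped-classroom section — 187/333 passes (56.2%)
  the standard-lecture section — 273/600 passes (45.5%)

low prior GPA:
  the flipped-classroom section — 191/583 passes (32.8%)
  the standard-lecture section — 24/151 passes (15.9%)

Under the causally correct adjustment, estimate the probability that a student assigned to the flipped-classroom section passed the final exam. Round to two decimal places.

The imbalance in prior GPA band arose from how students were allocated, not from anything the teaching method did; and prior GPA band independently affects the outcome. The pooled gap is confounded — condition on prior GPA band.
Standardising the flipped-classroom section to the population prior GPA band mix: 0.405·80/84 + 0.333·187/333 + 0.262·191/583 = 0.658.

0.66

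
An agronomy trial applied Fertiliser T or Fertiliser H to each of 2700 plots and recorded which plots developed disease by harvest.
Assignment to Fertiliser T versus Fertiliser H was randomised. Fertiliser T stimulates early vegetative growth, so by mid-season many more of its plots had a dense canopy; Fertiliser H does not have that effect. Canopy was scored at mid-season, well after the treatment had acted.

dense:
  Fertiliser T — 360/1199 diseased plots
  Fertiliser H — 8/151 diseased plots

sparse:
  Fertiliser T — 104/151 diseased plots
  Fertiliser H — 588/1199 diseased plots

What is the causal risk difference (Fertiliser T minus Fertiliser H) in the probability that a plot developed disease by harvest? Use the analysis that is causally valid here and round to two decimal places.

The mid-season canopy-specific comparison favours Fertiliser H throughout, but the pooled figures favour Fertiliser T. The question is whether to condition on mid-season canopy.
Mid-season canopy is downstream of the fertiliser. One should not condition on a consequence of treatment, so the overall rates are the right comparison.
The causal difference is the pooled difference: 0.344 − 0.441 = -0.098.

-0.10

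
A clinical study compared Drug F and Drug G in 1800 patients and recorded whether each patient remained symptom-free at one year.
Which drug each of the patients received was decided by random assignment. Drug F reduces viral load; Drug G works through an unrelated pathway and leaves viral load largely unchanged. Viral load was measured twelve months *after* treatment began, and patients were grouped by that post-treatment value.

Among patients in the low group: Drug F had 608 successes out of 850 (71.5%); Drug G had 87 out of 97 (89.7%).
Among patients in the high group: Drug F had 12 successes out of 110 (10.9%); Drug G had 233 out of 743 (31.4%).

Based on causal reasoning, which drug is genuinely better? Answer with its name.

Drug F

Viral load is recorded after the drug and is itself shifted by it — it sits on the causal path from drug to outcome. Conditioning on a mediator would strip out part of the effect we want; the pooled comparison gives the total causal effect.
Pooled: Drug F 64.6% vs Drug G 38.1%; Drug F is higher overall.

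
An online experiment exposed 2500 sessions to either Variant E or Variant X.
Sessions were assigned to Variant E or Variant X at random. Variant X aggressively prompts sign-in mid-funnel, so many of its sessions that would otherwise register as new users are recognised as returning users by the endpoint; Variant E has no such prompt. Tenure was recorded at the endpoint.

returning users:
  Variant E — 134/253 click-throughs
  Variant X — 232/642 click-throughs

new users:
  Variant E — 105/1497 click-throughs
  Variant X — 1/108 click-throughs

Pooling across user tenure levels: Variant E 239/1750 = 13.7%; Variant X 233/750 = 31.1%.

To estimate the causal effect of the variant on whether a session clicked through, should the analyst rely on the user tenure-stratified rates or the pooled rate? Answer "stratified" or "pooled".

The stratified and pooled comparisons disagree (Variant E wins within each user tenure; Variant X wins overall), so the answer turns on the causal role of user tenure.
The distribution of user tenure is itself part of what the variant does — it is an intermediate outcome. Holding it fixed would remove that part of the effect; the total effect is the pooled difference.
Pooled: Variant E 13.7% vs Variant X 31.1%; Variant X is higher overall.

pooled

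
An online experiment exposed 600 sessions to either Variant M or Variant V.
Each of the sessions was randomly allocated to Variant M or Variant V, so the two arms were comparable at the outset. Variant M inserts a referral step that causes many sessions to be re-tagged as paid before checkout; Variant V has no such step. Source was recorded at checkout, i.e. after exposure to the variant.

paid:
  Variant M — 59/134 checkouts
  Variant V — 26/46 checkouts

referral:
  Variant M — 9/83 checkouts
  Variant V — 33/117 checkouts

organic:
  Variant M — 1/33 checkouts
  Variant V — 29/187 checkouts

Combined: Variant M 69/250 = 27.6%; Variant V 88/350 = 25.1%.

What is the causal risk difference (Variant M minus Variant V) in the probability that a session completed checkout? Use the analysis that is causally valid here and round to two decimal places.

+0.02

The distribution of traffic source is itself part of what the variant does — it is an intermediate outcome. Holding it fixed would remove that part of the effect; the total effect is the pooled difference.
The causal difference is the pooled difference: 0.276 − 0.251 = +0.025.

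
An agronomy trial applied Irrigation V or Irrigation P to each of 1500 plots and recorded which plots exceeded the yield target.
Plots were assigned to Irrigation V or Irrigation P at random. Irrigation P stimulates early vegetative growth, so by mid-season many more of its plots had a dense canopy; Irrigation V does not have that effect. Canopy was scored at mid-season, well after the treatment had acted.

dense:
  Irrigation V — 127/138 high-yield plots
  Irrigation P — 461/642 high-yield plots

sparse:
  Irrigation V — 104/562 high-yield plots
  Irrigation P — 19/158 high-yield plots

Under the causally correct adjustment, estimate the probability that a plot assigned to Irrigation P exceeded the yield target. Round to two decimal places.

0.60

Irrigation V is higher inside every mid-season canopy stratum but Irrigation P is higher in aggregate. Whether to stratify depends on how mid-season canopy relates to the irrigation.
Stratifying would compare irrigations among plots the irrigations themselves sorted into mid-season canopy groups — a form of selection on an intermediate. The unconditioned pooled rates give the total causal effect.
So P(outcome | do(Irrigation P)) is just the pooled rate for Irrigation P: 480/800 = 0.600.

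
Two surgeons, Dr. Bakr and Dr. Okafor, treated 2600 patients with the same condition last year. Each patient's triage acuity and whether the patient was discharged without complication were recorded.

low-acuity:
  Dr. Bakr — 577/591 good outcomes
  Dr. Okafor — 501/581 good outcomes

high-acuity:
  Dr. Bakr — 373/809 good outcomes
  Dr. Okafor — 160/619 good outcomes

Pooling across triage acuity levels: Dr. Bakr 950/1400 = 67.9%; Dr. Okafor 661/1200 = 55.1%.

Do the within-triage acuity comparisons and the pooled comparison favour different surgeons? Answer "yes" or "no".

Within each triage acuity level (low-acuity 97.6% vs 86.2%; high-acuity 46.1% vs 25.8%), Dr. Bakr has the higher rate every time. Pooled: 67.9% vs 55.1% — Dr. Bakr has the higher rate overall. They agree.

no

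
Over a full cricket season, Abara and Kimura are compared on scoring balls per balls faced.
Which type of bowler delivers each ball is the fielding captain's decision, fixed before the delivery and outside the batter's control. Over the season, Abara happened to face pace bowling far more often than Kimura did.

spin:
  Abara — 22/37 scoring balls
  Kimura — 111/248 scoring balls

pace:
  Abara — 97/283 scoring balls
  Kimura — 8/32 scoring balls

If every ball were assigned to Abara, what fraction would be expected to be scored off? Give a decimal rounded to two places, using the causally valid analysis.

0.46

Within every bowling type level Abara has the higher rate, yet pooled Kimura does — Simpson's reversal.
Here bowling type is a common cause — it drives both which player a case falls under and the outcome. The crude comparison mixes populations; the stratum-specific rates are the causally relevant ones.
Standardising Abara to the population bowling type mix: 0.475·22/37 + 0.525·97/283 = 0.462.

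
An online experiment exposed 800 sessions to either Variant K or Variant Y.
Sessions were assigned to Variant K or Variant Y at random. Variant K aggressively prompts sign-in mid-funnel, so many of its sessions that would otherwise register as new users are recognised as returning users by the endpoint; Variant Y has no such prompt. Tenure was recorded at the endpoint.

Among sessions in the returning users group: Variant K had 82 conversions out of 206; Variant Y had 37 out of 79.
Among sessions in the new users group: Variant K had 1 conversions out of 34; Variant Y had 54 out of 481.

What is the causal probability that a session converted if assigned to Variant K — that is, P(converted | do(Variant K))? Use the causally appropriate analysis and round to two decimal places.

Variant Y is higher inside every user tenure stratum but Variant K is higher in aggregate. Whether to stratify depends on how user tenure relates to the variant.
Because the variant influences user tenure, user tenure is a post-treatment mediator, not a confounder. Stratifying on it would bias the estimate; the causal effect is the crude pooled difference.
So P(outcome | do(Variant K)) is just the pooled rate for Variant K: 83/240 = 0.346.

0.35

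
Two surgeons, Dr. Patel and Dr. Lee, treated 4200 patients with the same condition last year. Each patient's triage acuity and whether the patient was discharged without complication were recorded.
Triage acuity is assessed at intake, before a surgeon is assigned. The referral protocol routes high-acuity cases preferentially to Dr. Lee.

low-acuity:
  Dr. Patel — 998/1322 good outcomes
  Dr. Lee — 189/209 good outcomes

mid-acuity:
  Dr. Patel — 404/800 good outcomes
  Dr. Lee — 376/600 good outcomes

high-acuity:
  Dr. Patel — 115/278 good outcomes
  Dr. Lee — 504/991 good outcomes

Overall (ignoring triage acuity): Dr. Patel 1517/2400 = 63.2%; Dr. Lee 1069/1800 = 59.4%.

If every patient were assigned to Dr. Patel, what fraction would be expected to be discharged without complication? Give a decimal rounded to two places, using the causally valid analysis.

The stratified and pooled comparisons disagree (Dr. Lee wins within each triage acuity; Dr. Patel wins overall), so the answer turns on the causal role of triage acuity.
Triage acuity satisfies the back-door criterion: it is not a descendant of the surgeon, and it blocks the spurious path from surgeon to outcome. Adjusting for it (i.e., using the within-triage acuity rates) gives the causal effect.
Standardising Dr. Patel to the population triage acuity mix: 0.365·998/1322 + 0.333·404/800 + 0.302·115/278 = 0.569.

0.57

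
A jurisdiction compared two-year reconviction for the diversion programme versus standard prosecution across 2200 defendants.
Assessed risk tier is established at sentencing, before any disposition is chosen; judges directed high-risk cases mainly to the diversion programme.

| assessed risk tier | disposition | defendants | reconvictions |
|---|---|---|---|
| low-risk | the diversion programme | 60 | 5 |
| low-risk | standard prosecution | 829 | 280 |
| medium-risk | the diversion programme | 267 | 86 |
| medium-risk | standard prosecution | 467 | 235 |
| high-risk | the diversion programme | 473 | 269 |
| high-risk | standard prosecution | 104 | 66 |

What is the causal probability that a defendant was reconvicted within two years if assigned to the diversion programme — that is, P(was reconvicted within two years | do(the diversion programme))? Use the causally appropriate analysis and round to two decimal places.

0.29

Within every assessed risk tier level the diversion programme has the lower rate, yet pooled standard prosecution does — Simpson's reversal.
Assessed risk tier is set before the disposition has any effect — it is not caused by the disposition — and it independently drives the outcome. That makes it a confounder, so the causal comparison is within assessed risk tier levels.
Standardising the diversion programme to the population assessed risk tier mix: 0.404·5/60 + 0.334·86/267 + 0.262·269/473 = 0.290.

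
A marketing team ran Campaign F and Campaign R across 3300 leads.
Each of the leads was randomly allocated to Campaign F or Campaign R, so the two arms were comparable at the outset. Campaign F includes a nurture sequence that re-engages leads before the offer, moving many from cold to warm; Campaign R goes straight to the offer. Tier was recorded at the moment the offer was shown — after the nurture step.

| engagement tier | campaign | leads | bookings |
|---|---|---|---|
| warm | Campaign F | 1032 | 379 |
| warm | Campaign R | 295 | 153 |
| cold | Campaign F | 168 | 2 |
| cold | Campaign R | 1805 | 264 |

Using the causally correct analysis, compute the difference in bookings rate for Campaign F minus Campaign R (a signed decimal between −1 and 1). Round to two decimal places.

Within every engagement tier level Campaign R has the higher rate, yet pooled Campaign F does — Simpson's reversal.
Engagement tier lies on the pathway campaign → engagement tier → outcome, so adjusting for it blocks the indirect effect. For the total causal effect of campaign, use the unadjusted pooled rates.
The causal difference is the pooled difference: 0.318 − 0.199 = +0.119.

+0.12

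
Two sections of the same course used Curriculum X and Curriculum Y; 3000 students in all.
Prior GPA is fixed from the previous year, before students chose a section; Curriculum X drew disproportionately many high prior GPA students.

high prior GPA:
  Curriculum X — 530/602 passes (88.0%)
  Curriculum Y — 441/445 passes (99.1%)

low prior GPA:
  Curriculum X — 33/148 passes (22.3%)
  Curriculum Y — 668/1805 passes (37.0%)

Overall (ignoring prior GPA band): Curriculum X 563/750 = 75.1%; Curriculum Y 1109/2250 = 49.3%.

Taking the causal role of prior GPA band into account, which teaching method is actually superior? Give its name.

Curriculum Y

The prior GPA band-specific comparison favours Curriculum Y throughout, but the pooled figures favour Curriculum X. The question is whether to condition on prior GPA band.
Prior GPA band is set before the teaching method has any effect — it is not caused by the teaching method — and it independently drives the outcome. That makes it a confounder, so the causal comparison is within prior GPA band levels.
Within each level — high prior GPA: 88.0% vs 99.1%; low prior GPA: 22.3% vs 37.0% — Curriculum Y is higher every time.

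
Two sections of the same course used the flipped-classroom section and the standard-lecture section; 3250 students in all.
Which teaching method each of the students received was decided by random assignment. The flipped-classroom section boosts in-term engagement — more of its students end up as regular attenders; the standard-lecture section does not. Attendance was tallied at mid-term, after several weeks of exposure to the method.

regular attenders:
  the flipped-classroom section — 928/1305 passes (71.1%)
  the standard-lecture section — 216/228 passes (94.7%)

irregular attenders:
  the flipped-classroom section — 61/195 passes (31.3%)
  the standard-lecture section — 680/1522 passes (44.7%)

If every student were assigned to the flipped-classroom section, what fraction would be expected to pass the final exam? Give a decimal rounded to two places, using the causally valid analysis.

0.66

The mid-term attendance-specific comparison favours the standard-lecture section throughout, but the pooled figures favour the flipped-classroom section. The question is whether to condition on mid-term attendance.
The distribution of mid-term attendance is itself part of what the teaching method does — it is an intermediate outcome. Holding it fixed would remove that part of the effect; the total effect is the pooled difference.
So P(outcome | do(the flipped-classroom section)) is just the pooled rate for the flipped-classroom section: 989/1500 = 0.659.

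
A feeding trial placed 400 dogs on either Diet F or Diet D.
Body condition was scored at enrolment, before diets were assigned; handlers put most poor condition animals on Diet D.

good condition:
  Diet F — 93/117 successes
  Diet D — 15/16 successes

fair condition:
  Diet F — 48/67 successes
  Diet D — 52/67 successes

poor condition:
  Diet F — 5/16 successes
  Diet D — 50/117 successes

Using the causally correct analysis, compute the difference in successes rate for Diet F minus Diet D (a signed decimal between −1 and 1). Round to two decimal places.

The imbalance in starting body condition arose from how dogs were allocated, not from anything the diet did; and starting body condition independently affects the outcome. The pooled gap is confounded — condition on starting body condition.
Adjusting over the population distribution of starting body condition: 0.333·(0.795−0.938) + 0.335·(0.716−0.776) + 0.333·(0.312−0.427) = -0.106.

-0.11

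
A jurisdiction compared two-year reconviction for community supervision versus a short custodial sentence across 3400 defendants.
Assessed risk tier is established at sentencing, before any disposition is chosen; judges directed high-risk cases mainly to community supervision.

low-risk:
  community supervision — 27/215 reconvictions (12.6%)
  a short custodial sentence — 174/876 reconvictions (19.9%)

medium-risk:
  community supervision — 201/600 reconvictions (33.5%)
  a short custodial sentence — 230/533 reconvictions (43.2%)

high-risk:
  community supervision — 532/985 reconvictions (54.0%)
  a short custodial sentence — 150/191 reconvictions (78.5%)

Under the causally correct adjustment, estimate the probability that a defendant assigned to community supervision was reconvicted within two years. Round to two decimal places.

0.34

community supervision is lower inside every assessed risk tier stratum but a short custodial sentence is lower in aggregate. Whether to stratify depends on how assessed risk tier relates to the disposition.
Assessed risk tier is set before the disposition has any effect — it is not caused by the disposition — and it independently drives the outcome. That makes it a confounder, so the causal comparison is within assessed risk tier levels.
Standardising community supervision to the population assessed risk tier mix: 0.321·27/215 + 0.333·201/600 + 0.346·532/985 = 0.339.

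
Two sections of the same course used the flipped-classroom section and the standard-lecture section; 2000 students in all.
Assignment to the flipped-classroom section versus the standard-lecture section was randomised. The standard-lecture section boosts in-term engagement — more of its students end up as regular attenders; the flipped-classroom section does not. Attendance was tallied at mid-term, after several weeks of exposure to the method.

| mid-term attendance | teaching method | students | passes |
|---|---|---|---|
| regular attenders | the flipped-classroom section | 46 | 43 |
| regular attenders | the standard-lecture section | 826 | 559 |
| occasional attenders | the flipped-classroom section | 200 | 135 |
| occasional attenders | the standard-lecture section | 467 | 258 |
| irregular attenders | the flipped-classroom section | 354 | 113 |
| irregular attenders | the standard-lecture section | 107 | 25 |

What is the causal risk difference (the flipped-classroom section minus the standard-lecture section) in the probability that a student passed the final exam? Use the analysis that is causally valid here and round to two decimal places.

The distribution of mid-term attendance is itself part of what the teaching method does — it is an intermediate outcome. Holding it fixed would remove that part of the effect; the total effect is the pooled difference.
The causal difference is the pooled difference: 0.485 − 0.601 = -0.116.

-0.12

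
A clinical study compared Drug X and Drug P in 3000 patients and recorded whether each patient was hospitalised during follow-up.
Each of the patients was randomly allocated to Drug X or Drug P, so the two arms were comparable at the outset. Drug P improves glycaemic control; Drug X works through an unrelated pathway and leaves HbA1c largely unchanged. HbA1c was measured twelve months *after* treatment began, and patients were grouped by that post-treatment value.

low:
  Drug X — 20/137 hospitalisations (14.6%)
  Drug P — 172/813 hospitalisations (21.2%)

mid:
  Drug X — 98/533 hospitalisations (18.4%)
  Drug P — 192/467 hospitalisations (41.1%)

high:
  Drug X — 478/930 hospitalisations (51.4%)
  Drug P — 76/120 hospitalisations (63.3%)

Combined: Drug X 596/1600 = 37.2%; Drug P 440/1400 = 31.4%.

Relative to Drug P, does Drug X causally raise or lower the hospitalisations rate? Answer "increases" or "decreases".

increases

Within every HbA1c level Drug X has the lower rate, yet pooled Drug P does — Simpson's reversal.
HbA1c here is a post-treatment variable shaped by the drug; conditioning on it would introduce bias rather than remove it. The overall comparison is the causal one.
Pooled: Drug X 37.2% vs Drug P 31.4%; Drug P is lower overall.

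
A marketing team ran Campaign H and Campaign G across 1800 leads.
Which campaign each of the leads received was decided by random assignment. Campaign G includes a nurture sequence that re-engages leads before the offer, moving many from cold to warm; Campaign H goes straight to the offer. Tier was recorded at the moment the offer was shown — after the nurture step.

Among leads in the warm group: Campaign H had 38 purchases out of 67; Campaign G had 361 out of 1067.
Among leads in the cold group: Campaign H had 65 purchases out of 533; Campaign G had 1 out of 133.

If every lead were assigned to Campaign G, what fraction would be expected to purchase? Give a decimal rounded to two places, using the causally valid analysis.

0.30

Because the campaign influences engagement tier, engagement tier is a post-treatment mediator, not a confounder. Stratifying on it would bias the estimate; the causal effect is the crude pooled difference.
So P(outcome | do(Campaign G)) is just the pooled rate for Campaign G: 362/1200 = 0.302.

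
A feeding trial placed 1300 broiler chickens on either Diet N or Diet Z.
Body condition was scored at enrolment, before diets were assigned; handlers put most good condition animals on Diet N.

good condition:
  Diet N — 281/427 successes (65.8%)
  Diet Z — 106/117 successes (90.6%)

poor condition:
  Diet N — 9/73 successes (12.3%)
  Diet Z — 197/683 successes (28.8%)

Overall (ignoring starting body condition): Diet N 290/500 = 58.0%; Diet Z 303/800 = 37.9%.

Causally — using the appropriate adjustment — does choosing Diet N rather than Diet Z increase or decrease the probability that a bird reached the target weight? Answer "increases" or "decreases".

decreases

The starting body condition-specific comparison favours Diet Z throughout, but the pooled figures favour Diet N. The question is whether to condition on starting body condition.
Starting body condition is set before the diet has any effect — it is not caused by the diet — and it independently drives the outcome. That makes it a confounder, so the causal comparison is within starting body condition levels.
Within each level — good condition: 65.8% vs 90.6%; poor condition: 12.3% vs 28.8% — Diet Z is higher every time.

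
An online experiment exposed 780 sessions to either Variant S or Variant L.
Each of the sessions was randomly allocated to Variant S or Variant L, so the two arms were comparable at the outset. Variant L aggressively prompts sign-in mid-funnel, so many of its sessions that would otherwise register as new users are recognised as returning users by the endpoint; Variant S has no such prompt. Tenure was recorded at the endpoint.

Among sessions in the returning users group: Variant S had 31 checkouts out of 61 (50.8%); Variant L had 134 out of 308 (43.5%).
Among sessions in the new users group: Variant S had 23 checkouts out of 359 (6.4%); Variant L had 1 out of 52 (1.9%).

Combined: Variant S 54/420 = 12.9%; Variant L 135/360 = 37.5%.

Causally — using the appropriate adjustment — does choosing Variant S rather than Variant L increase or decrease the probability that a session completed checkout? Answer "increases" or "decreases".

The user tenure-specific comparison favours Variant S throughout, but the pooled figures favour Variant L. The question is whether to condition on user tenure.
User tenure lies on the pathway variant → user tenure → outcome, so adjusting for it blocks the indirect effect. For the total causal effect of variant, use the unadjusted pooled rates.
Pooled: Variant S 12.9% vs Variant L 37.5%; Variant L is higher overall.

decreases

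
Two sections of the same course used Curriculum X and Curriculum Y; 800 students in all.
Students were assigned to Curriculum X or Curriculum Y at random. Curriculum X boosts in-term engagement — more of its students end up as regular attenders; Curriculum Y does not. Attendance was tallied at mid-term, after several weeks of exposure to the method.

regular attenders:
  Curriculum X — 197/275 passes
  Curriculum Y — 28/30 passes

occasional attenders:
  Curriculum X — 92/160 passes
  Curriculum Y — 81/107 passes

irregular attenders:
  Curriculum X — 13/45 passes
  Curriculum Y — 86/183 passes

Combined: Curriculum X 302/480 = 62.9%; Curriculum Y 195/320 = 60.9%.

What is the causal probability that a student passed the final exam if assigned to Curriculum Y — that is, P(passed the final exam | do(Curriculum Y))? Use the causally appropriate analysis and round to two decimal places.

Mid-term attendance is recorded after the teaching method and is itself shifted by it — it sits on the causal path from teaching method to outcome. Conditioning on a mediator would strip out part of the effect we want; the pooled comparison gives the total causal effect.
So P(outcome | do(Curriculum Y)) is just the pooled rate for Curriculum Y: 195/320 = 0.609.

0.61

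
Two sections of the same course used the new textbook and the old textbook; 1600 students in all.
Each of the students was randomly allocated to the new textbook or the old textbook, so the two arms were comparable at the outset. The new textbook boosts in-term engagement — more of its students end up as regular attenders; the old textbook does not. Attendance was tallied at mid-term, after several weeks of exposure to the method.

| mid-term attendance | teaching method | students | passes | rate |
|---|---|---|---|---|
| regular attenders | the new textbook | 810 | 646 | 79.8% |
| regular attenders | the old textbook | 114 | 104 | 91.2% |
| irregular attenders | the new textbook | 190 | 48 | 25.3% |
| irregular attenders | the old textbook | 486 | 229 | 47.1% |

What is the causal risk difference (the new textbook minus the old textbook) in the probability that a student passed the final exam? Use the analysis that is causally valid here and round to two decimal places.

+0.14

the old textbook is higher inside every mid-term attendance stratum but the new textbook is higher in aggregate. Whether to stratify depends on how mid-term attendance relates to the teaching method.
Because the teaching method influences mid-term attendance, mid-term attendance is a post-treatment mediator, not a confounder. Stratifying on it would bias the estimate; the causal effect is the crude pooled difference.
The causal difference is the pooled difference: 0.694 − 0.555 = +0.139.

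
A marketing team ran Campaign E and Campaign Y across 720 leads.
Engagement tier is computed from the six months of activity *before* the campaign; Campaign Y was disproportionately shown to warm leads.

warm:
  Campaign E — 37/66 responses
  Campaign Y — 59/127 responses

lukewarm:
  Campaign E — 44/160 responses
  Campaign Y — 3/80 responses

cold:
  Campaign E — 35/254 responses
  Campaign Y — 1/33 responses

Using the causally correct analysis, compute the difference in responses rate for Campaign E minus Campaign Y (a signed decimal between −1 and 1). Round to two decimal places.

+0.15

Nothing the campaign does changes engagement tier; the imbalance is an allocation artefact. With engagement tier also predicting the outcome, the pooled figure is confounded, and the within-stratum comparison is the causal one.
Adjusting over the population distribution of engagement tier: 0.268·(0.561−0.465) + 0.333·(0.275−0.037) + 0.399·(0.138−0.030) = +0.148.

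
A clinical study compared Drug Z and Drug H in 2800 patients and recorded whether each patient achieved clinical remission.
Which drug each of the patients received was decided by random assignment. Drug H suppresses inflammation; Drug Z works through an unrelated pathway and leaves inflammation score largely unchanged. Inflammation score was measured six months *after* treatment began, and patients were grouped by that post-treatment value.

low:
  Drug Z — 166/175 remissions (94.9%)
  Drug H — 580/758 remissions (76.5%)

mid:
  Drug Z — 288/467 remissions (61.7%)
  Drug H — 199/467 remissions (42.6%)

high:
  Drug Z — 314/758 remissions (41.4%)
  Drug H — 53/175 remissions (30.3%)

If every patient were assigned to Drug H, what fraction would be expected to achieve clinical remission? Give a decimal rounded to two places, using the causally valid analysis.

Because the drug influences inflammation score, inflammation score is a post-treatment mediator, not a confounder. Stratifying on it would bias the estimate; the causal effect is the crude pooled difference.
So P(outcome | do(Drug H)) is just the pooled rate for Drug H: 832/1400 = 0.594.

0.59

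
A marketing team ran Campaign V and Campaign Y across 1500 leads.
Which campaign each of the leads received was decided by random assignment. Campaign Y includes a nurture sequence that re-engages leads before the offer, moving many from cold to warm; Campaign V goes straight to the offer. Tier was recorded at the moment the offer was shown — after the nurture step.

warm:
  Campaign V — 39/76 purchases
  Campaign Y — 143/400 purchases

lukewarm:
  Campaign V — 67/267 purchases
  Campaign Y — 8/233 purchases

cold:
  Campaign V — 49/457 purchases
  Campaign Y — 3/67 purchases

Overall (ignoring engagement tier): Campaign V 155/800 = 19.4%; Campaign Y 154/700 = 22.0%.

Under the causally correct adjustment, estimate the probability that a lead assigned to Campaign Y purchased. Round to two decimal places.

Campaign V is higher inside every engagement tier stratum but Campaign Y is higher in aggregate. Whether to stratify depends on how engagement tier relates to the campaign.
Because the campaign influences engagement tier, engagement tier is a post-treatment mediator, not a confounder. Stratifying on it would bias the estimate; the causal effect is the crude pooled difference.
So P(outcome | do(Campaign Y)) is just the pooled rate for Campaign Y: 154/700 = 0.220.

0.22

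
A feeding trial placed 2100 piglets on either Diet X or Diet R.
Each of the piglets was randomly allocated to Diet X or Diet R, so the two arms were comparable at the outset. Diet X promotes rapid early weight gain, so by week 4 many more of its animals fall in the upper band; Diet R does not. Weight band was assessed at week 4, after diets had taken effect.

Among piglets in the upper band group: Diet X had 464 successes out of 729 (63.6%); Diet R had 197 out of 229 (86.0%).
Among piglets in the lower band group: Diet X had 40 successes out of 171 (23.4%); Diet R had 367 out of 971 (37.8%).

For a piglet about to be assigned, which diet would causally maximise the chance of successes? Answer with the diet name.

Diet X

Stratifying would compare diets among piglets the diets themselves sorted into week-4 weight band groups — a form of selection on an intermediate. The unconditioned pooled rates give the total causal effect.
Pooled: Diet X 56.0% vs Diet R 47.0%; Diet X is higher overall.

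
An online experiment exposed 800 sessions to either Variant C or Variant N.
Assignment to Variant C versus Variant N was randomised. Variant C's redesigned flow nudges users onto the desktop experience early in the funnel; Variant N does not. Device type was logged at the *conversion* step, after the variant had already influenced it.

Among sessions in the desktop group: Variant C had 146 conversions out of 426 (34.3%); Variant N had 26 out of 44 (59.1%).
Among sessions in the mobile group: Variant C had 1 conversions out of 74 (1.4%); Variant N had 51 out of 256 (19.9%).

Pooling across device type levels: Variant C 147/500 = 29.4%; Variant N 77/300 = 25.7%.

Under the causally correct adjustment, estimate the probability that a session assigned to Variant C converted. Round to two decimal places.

The distribution of device type is itself part of what the variant does — it is an intermediate outcome. Holding it fixed would remove that part of the effect; the total effect is the pooled difference.
So P(outcome | do(Variant C)) is just the pooled rate for Variant C: 147/500 = 0.294.

0.29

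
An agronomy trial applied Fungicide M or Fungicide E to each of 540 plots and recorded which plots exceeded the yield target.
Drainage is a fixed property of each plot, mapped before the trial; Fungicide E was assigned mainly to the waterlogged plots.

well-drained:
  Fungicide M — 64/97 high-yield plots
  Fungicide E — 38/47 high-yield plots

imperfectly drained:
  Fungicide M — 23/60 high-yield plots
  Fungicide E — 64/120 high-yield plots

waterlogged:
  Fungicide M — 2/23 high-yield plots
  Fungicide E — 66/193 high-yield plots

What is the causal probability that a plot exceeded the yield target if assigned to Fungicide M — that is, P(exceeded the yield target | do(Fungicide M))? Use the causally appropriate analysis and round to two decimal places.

The field drainage-specific comparison favours Fungicide E throughout, but the pooled figures favour Fungicide M. The question is whether to condition on field drainage.
Field drainage satisfies the back-door criterion: it is not a descendant of the fungicide, and it blocks the spurious path from fungicide to outcome. Adjusting for it (i.e., using the within-field drainage rates) gives the causal effect.
Standardising Fungicide M to the population field drainage mix: 0.267·64/97 + 0.333·23/60 + 0.400·2/23 = 0.339.

0.34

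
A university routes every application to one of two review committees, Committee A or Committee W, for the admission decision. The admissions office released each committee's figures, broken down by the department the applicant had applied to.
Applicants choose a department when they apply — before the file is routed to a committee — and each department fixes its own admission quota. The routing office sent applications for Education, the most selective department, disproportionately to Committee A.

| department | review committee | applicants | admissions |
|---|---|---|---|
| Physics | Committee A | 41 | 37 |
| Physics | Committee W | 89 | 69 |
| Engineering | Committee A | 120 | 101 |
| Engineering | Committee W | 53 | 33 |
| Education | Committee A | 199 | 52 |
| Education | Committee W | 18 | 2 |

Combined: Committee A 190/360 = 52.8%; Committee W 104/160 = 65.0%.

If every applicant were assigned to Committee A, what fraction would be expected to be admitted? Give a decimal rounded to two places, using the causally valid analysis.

0.61

The stratified and pooled comparisons disagree (Committee A wins within each department; Committee W wins overall), so the answer turns on the causal role of department.
Nothing the review committee does changes department; the imbalance is an allocation artefact. With department also predicting the outcome, the pooled figure is confounded, and the within-stratum comparison is the causal one.
Standardising Committee A to the population department mix: 0.250·37/41 + 0.333·101/120 + 0.417·52/199 = 0.615.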